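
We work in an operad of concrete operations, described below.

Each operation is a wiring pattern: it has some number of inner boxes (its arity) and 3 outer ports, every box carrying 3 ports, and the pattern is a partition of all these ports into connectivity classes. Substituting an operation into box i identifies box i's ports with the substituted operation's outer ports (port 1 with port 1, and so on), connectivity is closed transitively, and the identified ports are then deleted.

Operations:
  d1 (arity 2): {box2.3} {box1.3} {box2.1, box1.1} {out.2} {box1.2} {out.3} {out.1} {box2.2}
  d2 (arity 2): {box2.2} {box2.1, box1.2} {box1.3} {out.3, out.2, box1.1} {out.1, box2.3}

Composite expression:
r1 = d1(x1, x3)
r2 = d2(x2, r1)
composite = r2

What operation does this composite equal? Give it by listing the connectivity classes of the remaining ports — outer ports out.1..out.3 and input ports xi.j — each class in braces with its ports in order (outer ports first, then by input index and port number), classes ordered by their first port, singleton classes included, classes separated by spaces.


{out.1} {out.2, out.3, x2.1} {x1.1, x3.1} {x1.2} {x1.3} {x2.2} {x2.3} {x3.2} {x3.3}

Treat the ports identified at d2 as solder joints: merge, then drop.
the subtree at d1 composes to {out.1} {out.2} {out.3} {x1.1, x3.1} {x1.2} {x1.3} {x3.2} {x3.3} on (x1, x3); out.j = own outer ports
the subtree at d2 composes to {out.1} {out.2, out.3, x2.1} {x1.1, x3.1} {x1.2} {x1.3} {x2.2} {x2.3} {x3.2} {x3.3} on (x2, x1, x3); out.j = own outer ports


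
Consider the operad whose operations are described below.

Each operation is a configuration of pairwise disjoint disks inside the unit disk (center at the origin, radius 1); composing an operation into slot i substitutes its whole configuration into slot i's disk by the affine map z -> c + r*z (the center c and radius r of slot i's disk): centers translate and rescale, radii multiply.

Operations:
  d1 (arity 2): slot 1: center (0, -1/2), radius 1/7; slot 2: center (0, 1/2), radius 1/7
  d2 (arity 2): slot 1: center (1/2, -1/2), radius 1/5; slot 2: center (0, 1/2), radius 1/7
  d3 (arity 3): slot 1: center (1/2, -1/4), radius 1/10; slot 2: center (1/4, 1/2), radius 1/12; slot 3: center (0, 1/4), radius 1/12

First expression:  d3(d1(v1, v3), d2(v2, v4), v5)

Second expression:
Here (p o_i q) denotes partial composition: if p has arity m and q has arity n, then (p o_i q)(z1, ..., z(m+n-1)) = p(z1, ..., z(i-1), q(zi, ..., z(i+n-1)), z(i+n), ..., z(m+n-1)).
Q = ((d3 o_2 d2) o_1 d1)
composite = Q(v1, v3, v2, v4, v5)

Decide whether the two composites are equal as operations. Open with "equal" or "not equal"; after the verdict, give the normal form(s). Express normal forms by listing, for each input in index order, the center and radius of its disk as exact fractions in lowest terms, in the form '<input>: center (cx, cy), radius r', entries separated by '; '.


equal; both compose to v1: center (1/2, -3/10), radius 1/70; v2: center (7/24, 11/24), radius 1/60; v3: center (1/2, -1/5), radius 1/70; v4: center (1/4, 13/24), radius 1/84; v5: center (0, 1/4), radius 1/12


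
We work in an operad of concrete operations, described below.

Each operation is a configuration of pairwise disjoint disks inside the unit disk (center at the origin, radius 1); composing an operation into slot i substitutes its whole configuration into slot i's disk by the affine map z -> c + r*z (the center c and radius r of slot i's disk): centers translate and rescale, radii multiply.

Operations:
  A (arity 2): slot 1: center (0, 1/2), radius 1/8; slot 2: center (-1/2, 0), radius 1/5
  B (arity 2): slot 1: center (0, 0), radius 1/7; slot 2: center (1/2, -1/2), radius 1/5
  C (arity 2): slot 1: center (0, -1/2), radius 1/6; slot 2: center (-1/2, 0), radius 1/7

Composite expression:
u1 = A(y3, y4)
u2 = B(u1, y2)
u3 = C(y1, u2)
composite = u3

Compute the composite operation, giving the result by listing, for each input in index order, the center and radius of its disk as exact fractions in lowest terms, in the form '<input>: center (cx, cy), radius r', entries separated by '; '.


y1: center (0, -1/2), radius 1/6; y2: center (-3/7, -1/14), radius 1/35; y3: center (-1/2, 1/98), radius 1/392; y4: center (-25/49, 0), radius 1/245

Affine substitution under C: radii multiply and y-centers shift.
input y1: applying the 1 nested substitution gives center (0, -1/2), radius 1/6
input y3: applying the 3 nested substitutions gives center (-1/2, 1/98), radius 1/392
input y4: applying the 3 nested substitutions gives center (-25/49, 0), radius 1/245
input y2: applying the 2 nested substitutions gives center (-3/7, -1/14), radius 1/35


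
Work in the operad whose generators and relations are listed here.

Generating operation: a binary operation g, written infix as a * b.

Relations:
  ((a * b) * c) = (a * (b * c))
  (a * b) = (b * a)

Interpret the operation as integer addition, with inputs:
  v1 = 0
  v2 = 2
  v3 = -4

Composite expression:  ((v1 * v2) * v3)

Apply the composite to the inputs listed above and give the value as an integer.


(v1 * v2) = 2
((v1 * v2) * v3) = -2

-2


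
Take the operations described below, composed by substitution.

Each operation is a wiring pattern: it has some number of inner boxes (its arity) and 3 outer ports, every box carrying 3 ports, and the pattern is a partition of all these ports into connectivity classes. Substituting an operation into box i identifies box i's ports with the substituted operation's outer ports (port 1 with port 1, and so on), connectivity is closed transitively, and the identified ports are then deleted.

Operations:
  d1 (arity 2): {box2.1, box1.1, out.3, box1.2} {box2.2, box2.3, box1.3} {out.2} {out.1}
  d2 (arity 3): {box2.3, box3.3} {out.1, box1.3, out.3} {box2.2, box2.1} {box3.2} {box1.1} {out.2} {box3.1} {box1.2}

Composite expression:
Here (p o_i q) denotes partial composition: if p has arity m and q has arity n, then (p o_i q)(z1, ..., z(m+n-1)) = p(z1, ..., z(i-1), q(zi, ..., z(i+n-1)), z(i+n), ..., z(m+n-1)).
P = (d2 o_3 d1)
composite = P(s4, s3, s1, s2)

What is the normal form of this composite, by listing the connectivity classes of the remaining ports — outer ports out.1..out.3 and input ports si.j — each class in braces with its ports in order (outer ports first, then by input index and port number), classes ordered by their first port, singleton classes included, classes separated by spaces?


{out.1, out.3, s4.3} {out.2} {s1.1, s1.2, s2.1, s3.3} {s1.3, s2.2, s2.3} {s3.1, s3.2} {s4.1} {s4.2}

After gluing at d2, chains via deleted ports link the s-ports.
through d1, on inputs (s1, s2): {out.1} {out.2} {out.3, s1.1, s1.2, s2.1} {s1.3, s2.2, s2.3} (out.j = stage outer ports)
through d2, on inputs (s4, s3, s1, s2): {out.1, out.3, s4.3} {out.2} {s1.1, s1.2, s2.1, s3.3} {s1.3, s2.2, s2.3} {s3.1, s3.2} {s4.1} {s4.2} (out.j = stage outer ports)


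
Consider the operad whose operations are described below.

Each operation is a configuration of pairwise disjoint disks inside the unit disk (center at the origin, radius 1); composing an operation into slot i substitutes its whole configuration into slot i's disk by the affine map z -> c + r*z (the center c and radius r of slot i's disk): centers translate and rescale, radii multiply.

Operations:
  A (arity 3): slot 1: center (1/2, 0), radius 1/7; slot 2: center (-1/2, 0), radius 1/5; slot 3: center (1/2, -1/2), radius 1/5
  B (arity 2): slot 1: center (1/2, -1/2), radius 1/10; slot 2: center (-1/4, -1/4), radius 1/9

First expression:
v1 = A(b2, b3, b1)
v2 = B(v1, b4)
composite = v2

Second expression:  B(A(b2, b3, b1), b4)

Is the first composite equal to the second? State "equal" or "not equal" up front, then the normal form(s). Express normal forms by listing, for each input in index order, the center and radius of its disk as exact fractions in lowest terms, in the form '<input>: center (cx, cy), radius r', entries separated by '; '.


equal; the common form is b1: center (11/20, -11/20), radius 1/50; b2: center (11/20, -1/2), radius 1/70; b3: center (9/20, -1/2), radius 1/50; b4: center (-1/4, -1/4), radius 1/9

Normal form of the first expression: b1: center (11/20, -11/20), radius 1/50; b2: center (11/20, -1/2), radius 1/70; b3: center (9/20, -1/2), radius 1/50; b4: center (-1/4, -1/4), radius 1/9
Normal form of the second expression: b1: center (11/20, -11/20), radius 1/50; b2: center (11/20, -1/2), radius 1/70; b3: center (9/20, -1/2), radius 1/50; b4: center (-1/4, -1/4), radius 1/9
Both agree, so they are equal.


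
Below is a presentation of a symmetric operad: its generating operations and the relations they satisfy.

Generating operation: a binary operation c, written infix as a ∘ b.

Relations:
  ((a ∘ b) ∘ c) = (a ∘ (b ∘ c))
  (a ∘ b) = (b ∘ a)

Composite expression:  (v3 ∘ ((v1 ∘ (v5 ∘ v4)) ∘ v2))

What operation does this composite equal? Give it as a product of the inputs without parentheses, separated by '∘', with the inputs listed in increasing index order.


v1 ∘ v2 ∘ v3 ∘ v4 ∘ v5

Key point: c commutes, so take the v-inputs in any fixed order.
(v5 ∘ v4) flattens to v5 ∘ v4
(v1 ∘ (v5 ∘ v4)) flattens to v1 ∘ v5 ∘ v4
((v1 ∘ (v5 ∘ v4)) ∘ v2) flattens to v1 ∘ v5 ∘ v4 ∘ v2
(v3 ∘ ((v1 ∘ (v5 ∘ v4)) ∘ v2)) flattens to v3 ∘ v1 ∘ v5 ∘ v4 ∘ v2
sorting the factors by input index: v1 ∘ v2 ∘ v3 ∘ v4 ∘ v5


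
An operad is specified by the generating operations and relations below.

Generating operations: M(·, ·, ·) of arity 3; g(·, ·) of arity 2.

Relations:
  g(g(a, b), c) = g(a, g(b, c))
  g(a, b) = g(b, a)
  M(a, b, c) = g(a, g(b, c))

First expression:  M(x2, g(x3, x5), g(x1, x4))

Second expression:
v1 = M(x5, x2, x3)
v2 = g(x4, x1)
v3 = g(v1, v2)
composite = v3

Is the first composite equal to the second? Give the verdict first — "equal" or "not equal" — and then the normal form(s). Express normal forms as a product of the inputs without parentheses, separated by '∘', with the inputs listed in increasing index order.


equal — both sides give x1 ∘ x2 ∘ x3 ∘ x4 ∘ x5

Reducing the first expression gives x1 ∘ x2 ∘ x3 ∘ x4 ∘ x5
Reducing the second expression gives x1 ∘ x2 ∘ x3 ∘ x4 ∘ x5
The normal forms match — equal.


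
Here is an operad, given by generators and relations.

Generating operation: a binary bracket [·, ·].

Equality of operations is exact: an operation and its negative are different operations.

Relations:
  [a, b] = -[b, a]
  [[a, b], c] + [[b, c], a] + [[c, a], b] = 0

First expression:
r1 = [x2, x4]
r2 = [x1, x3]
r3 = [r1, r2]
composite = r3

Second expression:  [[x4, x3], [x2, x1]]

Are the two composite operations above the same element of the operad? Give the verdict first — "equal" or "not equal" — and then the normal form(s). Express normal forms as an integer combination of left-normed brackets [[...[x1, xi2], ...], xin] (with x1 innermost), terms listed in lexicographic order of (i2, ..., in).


not equal; the first gives -[[[x1, x3], x2], x4] + [[[x1, x3], x4], x2] and the second -[[[x1, x2], x3], x4] + [[[x1, x2], x4], x3]

Reducing the first expression gives -[[[x1, x3], x2], x4] + [[[x1, x3], x4], x2]
Reducing the second expression gives -[[[x1, x2], x3], x4] + [[[x1, x2], x4], x3]
Different reductions; not equal.


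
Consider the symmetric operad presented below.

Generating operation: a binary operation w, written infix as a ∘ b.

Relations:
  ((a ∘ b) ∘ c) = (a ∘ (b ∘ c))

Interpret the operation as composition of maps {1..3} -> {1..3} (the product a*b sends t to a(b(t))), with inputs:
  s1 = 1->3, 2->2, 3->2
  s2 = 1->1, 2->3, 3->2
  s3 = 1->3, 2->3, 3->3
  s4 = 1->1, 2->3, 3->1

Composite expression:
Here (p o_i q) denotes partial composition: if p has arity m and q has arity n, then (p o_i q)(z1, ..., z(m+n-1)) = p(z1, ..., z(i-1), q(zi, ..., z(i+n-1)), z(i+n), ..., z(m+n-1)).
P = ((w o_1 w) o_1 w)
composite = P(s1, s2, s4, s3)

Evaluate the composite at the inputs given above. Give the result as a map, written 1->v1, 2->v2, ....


1->3, 2->3, 3->3

(s1 ∘ s2) = 1->3, 2->2, 3->2
((s1 ∘ s2) ∘ s4) = 1->3, 2->2, 3->3
(((s1 ∘ s2) ∘ s4) ∘ s3) = 1->3, 2->3, 3->3


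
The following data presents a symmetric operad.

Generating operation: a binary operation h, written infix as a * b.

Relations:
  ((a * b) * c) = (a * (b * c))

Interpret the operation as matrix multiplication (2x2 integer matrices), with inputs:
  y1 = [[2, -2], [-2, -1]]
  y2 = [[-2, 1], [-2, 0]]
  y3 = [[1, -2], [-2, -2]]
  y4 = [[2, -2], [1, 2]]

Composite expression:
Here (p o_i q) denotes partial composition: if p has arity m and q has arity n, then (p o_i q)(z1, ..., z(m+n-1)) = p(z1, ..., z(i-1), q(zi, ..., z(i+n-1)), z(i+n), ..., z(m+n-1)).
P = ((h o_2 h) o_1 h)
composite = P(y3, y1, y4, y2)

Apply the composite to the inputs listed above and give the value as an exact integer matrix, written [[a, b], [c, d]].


[[0, 12], [-36, 6]]

(y3 * y1) = [[6, 0], [0, 6]]
(y4 * y2) = [[0, 2], [-6, 1]]
((y3 * y1) * (y4 * y2)) = [[0, 12], [-36, 6]]


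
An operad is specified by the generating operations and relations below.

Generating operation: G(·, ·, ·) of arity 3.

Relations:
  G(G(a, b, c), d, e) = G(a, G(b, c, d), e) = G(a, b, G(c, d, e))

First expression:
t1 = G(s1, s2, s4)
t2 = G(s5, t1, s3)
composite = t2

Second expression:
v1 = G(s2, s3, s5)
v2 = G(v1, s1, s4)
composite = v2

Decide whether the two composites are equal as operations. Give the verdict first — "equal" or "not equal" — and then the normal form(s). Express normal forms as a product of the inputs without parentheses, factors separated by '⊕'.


not equal: they reduce to s5 ⊕ s1 ⊕ s2 ⊕ s4 ⊕ s3 and s2 ⊕ s3 ⊕ s5 ⊕ s1 ⊕ s4

The first composite normalizes to s5 ⊕ s1 ⊕ s2 ⊕ s4 ⊕ s3
The second composite normalizes to s2 ⊕ s3 ⊕ s5 ⊕ s1 ⊕ s4
No match — not equal.


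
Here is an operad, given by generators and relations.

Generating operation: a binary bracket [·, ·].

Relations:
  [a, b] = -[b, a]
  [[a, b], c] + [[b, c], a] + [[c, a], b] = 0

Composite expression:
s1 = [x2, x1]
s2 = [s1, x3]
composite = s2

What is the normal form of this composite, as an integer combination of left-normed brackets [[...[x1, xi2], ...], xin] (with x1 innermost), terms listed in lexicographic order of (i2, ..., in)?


Skip Jacobi rewriting: expand, keep x1-initial words, read off terms.
Composite bracket: [[x2, x1], x3]
The bracket unfolds into 4 signed words via [a, b] = ab - ba (2^2 = 4).
Collect the words opening with x1:
  word x1x2x3 has sign -1, contributing -[[x1, x2], x3]

-[[x1, x2], x3]


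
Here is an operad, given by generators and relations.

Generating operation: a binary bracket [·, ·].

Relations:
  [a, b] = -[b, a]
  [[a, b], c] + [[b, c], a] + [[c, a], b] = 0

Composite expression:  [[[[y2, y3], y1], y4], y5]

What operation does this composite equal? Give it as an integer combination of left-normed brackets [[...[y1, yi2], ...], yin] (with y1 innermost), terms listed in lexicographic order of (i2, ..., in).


Left-normed coefficients sit on the y1-initial expansion words.
Composite bracket: [[[[y2, y3], y1], y4], y5]
Expanding via [a, b] = ab - ba: 16 signed words (2^4 = 16).
Collect the words opening with y1:
  sign of y1y2y3y4y5 is -1, so it contributes -[[[[y1, y2], y3], y4], y5]
  sign of y1y3y2y4y5 is +1, so it contributes +[[[[y1, y3], y2], y4], y5]

-[[[[y1, y2], y3], y4], y5] + [[[[y1, y3], y2], y4], y5]


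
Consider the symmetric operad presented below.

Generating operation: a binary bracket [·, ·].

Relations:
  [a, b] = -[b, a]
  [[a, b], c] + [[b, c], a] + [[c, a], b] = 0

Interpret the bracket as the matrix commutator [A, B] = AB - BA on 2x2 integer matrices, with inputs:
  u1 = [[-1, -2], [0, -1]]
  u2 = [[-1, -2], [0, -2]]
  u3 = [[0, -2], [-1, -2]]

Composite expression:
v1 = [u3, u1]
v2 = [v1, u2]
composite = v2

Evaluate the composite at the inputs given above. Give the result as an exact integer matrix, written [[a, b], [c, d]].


[[0, 12], [0, 0]]


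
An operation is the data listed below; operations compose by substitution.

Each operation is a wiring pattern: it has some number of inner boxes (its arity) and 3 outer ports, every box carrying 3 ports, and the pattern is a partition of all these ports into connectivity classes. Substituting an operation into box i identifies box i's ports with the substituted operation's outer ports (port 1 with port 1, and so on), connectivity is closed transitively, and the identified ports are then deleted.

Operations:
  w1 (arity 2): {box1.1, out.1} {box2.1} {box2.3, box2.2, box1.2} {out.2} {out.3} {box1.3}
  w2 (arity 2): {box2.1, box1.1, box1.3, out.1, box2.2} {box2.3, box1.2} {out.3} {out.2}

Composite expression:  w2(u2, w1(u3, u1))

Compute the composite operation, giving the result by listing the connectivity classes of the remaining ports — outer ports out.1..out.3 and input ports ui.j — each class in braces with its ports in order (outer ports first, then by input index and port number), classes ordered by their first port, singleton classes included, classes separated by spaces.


Two ports join when wires chain via w2-identified ports.
composing w1 on (u3, u1), with out.j its own outer ports: {out.1, u3.1} {out.2} {out.3} {u1.1} {u1.2, u1.3, u3.2} {u3.3}
composing w2 on (u2, u3, u1), with out.j its own outer ports: {out.1, u2.1, u2.3, u3.1} {out.2} {out.3} {u1.1} {u1.2, u1.3, u3.2} {u2.2} {u3.3}

{out.1, u2.1, u2.3, u3.1} {out.2} {out.3} {u1.1} {u1.2, u1.3, u3.2} {u2.2} {u3.3}


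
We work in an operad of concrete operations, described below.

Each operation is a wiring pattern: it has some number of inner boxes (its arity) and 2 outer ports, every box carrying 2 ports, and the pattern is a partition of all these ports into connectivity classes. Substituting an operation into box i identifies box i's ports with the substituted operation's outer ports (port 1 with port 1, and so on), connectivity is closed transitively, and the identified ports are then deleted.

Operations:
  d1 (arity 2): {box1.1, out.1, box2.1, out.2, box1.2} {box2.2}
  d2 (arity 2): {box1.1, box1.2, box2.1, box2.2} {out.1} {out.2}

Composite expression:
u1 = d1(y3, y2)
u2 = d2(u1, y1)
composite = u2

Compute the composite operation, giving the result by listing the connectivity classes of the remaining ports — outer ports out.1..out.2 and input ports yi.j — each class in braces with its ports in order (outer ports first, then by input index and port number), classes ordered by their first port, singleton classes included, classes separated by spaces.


{out.1} {out.2} {y1.1, y1.2, y2.1, y3.1, y3.2} {y2.2}

Connectivity passes through glued d2-boundaries; trace each wire chain.
d1 over (y3, y2) gives {out.1, out.2, y2.1, y3.1, y3.2} {y2.2}, out.j being that stage's outer ports
d2 over (y3, y2, y1) gives {out.1} {out.2} {y1.1, y1.2, y2.1, y3.1, y3.2} {y2.2}, out.j being that stage's outer ports


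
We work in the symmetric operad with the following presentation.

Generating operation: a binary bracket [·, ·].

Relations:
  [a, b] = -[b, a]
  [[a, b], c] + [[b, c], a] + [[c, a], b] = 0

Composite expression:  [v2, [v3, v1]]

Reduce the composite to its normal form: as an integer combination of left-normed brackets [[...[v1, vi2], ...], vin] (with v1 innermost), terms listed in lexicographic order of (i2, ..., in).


[[v1, v3], v2]

Skip Jacobi rewriting: expand, keep v1-initial words, read off terms.
Composite bracket: [v2, [v3, v1]]
Expanding via [a, b] = ab - ba: 4 signed words (2^2 = 4).
Collect the words opening with v1:
  word v1v3v2 has sign +1, contributing +[[v1, v3], v2]


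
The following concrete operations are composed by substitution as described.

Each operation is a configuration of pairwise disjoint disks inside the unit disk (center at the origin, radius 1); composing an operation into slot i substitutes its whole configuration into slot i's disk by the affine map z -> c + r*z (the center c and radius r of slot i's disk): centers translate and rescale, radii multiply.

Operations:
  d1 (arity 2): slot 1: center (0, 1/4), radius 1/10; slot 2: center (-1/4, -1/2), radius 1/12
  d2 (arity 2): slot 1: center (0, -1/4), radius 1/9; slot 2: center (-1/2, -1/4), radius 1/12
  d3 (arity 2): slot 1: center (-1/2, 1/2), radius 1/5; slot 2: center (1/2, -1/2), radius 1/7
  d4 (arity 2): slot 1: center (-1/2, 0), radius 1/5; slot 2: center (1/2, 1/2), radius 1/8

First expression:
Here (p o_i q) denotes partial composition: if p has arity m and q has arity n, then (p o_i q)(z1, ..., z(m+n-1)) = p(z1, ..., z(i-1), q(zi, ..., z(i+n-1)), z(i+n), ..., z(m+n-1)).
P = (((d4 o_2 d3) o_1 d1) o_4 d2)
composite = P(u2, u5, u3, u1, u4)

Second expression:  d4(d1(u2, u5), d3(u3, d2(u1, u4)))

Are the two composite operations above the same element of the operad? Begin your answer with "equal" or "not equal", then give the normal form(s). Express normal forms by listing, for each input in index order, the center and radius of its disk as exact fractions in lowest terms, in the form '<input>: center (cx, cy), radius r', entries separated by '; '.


The first expression reduces to u1: center (9/16, 97/224), radius 1/504; u2: center (-1/2, 1/20), radius 1/50; u3: center (7/16, 9/16), radius 1/40; u4: center (31/56, 97/224), radius 1/672; u5: center (-11/20, -1/10), radius 1/60
The second expression reduces to u1: center (9/16, 97/224), radius 1/504; u2: center (-1/2, 1/20), radius 1/50; u3: center (7/16, 9/16), radius 1/40; u4: center (31/56, 97/224), radius 1/672; u5: center (-11/20, -1/10), radius 1/60
Same normal form: equal.

equal; both compose to u1: center (9/16, 97/224), radius 1/504; u2: center (-1/2, 1/20), radius 1/50; u3: center (7/16, 9/16), radius 1/40; u4: center (31/56, 97/224), radius 1/672; u5: center (-11/20, -1/10), radius 1/60


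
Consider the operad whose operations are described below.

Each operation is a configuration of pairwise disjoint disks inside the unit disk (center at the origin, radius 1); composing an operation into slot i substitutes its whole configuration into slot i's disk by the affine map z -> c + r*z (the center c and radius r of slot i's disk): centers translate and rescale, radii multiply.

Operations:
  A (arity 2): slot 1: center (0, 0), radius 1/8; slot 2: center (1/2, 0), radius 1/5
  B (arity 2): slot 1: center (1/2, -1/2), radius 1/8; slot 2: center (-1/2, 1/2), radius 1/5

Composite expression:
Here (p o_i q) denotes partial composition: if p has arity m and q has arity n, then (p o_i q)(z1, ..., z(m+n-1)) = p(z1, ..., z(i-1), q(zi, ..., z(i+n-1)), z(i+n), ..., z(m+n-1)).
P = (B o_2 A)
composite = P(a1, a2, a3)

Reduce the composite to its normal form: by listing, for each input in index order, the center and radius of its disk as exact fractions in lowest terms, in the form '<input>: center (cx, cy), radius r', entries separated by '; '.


a1: center (1/2, -1/2), radius 1/8; a2: center (-1/2, 1/2), radius 1/40; a3: center (-2/5, 1/2), radius 1/25

Nesting under B composes maps z -> c + r*z down each a-path.
tracing a1 down its 1-map path: center (1/2, -1/2), radius 1/8
tracing a2 down its 2-map path: center (-1/2, 1/2), radius 1/40
tracing a3 down its 2-map path: center (-2/5, 1/2), radius 1/25


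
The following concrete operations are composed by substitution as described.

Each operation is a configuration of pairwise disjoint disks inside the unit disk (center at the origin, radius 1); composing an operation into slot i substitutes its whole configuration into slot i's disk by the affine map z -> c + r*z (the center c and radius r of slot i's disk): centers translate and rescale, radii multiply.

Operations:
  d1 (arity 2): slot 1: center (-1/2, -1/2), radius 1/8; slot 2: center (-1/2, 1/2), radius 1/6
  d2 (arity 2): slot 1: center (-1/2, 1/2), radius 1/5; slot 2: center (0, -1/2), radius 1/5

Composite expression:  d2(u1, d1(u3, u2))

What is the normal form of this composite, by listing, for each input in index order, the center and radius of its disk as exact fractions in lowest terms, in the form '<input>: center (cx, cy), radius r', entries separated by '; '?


u1: center (-1/2, 1/2), radius 1/5; u2: center (-1/10, -2/5), radius 1/30; u3: center (-1/10, -3/5), radius 1/40

Follow each u-input down from d2: c' goes to c + r*c', radius to r*r'.
input u1: applying the 1 nested substitution gives center (-1/2, 1/2), radius 1/5
input u3: applying the 2 nested substitutions gives center (-1/10, -3/5), radius 1/40
input u2: applying the 2 nested substitutions gives center (-1/10, -2/5), radius 1/30


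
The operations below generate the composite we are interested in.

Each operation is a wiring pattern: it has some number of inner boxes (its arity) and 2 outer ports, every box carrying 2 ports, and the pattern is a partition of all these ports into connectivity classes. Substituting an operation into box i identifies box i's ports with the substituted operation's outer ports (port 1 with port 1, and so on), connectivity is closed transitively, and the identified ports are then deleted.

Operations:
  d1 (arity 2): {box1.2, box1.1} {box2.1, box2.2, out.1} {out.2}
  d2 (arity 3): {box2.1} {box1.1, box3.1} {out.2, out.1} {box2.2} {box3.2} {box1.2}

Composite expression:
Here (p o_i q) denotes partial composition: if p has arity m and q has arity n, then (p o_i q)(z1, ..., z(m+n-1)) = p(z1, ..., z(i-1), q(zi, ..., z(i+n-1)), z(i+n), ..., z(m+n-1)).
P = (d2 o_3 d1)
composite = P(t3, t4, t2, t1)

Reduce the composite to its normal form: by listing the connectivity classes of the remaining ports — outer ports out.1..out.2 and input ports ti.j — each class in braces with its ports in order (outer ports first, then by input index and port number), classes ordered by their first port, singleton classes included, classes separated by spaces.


{out.1, out.2} {t1.1, t1.2, t3.1} {t2.1, t2.2} {t3.2} {t4.1} {t4.2}

After gluing at d2, chains via deleted ports link the t-ports.
stage d1: inputs (t2, t1), connectivity {out.1, t1.1, t1.2} {out.2} {t2.1, t2.2}, out.j its boundary
stage d2: inputs (t3, t4, t2, t1), connectivity {out.1, out.2} {t1.1, t1.2, t3.1} {t2.1, t2.2} {t3.2} {t4.1} {t4.2}, out.j its boundary


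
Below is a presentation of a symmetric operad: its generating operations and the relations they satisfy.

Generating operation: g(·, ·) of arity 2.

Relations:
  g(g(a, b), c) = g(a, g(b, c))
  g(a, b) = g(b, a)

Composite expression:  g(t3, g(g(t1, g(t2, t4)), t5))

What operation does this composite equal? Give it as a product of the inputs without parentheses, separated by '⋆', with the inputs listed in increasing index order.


t1 ⋆ t2 ⋆ t3 ⋆ t4 ⋆ t5

Key point: g commutes, so take the t-inputs in any fixed order.
g(t2, t4) unparenthesizes to t2 ⋆ t4
g(t1, g(t2, t4)) unparenthesizes to t1 ⋆ t2 ⋆ t4
g(g(t1, g(t2, t4)), t5) unparenthesizes to t1 ⋆ t2 ⋆ t4 ⋆ t5
g(t3, g(g(t1, g(t2, t4)), t5)) unparenthesizes to t3 ⋆ t1 ⋆ t2 ⋆ t4 ⋆ t5
commutativity sorts the factors: t1 ⋆ t2 ⋆ t3 ⋆ t4 ⋆ t5


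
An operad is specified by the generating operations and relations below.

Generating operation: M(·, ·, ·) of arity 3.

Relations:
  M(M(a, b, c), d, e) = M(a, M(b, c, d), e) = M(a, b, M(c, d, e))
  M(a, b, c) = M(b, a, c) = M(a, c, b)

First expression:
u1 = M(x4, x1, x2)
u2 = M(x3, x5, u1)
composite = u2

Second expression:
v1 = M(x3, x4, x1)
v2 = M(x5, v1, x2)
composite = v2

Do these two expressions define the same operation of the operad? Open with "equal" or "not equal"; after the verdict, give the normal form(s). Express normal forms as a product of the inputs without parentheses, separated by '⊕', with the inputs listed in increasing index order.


Reducing the first expression gives x1 ⊕ x2 ⊕ x3 ⊕ x4 ⊕ x5
Reducing the second expression gives x1 ⊕ x2 ⊕ x3 ⊕ x4 ⊕ x5
Both agree, so they are equal.

equal: each reduces to x1 ⊕ x2 ⊕ x3 ⊕ x4 ⊕ x5


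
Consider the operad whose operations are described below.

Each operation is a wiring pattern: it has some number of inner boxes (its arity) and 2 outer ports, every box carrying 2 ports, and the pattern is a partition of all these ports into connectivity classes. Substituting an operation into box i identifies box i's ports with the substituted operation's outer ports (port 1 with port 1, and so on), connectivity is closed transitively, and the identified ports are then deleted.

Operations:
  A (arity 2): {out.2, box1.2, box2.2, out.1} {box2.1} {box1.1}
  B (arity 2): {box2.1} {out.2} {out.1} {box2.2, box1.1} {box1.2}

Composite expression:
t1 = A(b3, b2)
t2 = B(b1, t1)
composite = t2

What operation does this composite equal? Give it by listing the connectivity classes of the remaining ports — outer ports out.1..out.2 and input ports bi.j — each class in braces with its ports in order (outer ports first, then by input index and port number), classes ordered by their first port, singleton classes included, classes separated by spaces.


Connectivity passes through glued B-boundaries; trace each wire chain.
stage A: inputs (b3, b2), connectivity {out.1, out.2, b2.2, b3.2} {b2.1} {b3.1}, out.j its boundary
stage B: inputs (b1, b3, b2), connectivity {out.1} {out.2} {b1.1, b2.2, b3.2} {b1.2} {b2.1} {b3.1}, out.j its boundary

{out.1} {out.2} {b1.1, b2.2, b3.2} {b1.2} {b2.1} {b3.1}


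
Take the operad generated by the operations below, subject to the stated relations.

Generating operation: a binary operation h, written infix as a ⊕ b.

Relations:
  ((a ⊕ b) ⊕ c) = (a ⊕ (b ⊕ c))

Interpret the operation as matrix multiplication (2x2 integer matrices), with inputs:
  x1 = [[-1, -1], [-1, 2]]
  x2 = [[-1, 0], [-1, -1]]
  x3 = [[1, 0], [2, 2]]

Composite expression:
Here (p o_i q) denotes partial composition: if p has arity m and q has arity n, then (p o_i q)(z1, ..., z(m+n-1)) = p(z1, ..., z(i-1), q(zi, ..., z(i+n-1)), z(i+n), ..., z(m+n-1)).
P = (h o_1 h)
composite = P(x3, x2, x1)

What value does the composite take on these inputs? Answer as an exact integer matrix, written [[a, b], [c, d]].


(x3 ⊕ x2) = [[-1, 0], [-4, -2]]
((x3 ⊕ x2) ⊕ x1) = [[1, 1], [6, 0]]

[[1, 1], [6, 0]]


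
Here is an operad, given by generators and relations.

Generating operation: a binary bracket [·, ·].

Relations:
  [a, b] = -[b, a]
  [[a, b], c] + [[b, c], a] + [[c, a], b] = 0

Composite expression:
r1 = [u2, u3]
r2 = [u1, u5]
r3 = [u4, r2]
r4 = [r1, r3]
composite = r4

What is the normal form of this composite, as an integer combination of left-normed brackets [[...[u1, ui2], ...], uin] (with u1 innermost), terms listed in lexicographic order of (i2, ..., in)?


[[[[u1, u5], u4], u2], u3] - [[[[u1, u5], u4], u3], u2]


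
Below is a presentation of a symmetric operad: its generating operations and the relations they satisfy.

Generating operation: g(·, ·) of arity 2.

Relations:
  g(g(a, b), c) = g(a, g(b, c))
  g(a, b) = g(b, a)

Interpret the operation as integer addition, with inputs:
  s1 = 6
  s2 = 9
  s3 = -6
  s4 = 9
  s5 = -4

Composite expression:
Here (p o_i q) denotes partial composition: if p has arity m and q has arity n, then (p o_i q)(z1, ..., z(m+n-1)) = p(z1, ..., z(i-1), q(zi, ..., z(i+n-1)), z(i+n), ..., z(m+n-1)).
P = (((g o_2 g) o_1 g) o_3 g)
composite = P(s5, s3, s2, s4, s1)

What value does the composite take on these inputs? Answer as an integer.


14

g(s5, s3) = -10
g(s2, s4) = 18
g(g(s2, s4), s1) = 24
g(g(s5, s3), g(g(s2, s4), s1)) = 14


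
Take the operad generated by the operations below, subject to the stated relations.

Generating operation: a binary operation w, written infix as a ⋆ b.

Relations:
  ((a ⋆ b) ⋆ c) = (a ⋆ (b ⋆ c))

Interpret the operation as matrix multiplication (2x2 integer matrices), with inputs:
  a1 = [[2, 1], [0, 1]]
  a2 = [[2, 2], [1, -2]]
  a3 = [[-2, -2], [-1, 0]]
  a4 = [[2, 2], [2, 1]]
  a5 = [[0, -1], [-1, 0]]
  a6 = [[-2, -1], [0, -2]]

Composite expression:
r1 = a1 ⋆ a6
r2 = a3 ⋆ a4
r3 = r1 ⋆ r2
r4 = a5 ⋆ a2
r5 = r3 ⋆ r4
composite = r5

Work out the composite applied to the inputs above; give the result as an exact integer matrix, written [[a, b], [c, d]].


(a1 ⋆ a6) = [[-4, -4], [0, -2]]
(a3 ⋆ a4) = [[-8, -6], [-2, -2]]
((a1 ⋆ a6) ⋆ (a3 ⋆ a4)) = [[40, 32], [4, 4]]
(a5 ⋆ a2) = [[-1, 2], [-2, -2]]
(((a1 ⋆ a6) ⋆ (a3 ⋆ a4)) ⋆ (a5 ⋆ a2)) = [[-104, 16], [-12, 0]]

[[-104, 16], [-12, 0]]


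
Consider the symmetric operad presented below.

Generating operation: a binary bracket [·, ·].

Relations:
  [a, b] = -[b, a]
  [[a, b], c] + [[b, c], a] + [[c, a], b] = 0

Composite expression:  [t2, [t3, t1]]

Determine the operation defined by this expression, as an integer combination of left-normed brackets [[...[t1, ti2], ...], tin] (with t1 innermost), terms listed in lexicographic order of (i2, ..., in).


Antisymmetry and Jacobi reduce to t1-anchored left-normed brackets.
Composite bracket: [t2, [t3, t1]]
Applying ab - ba throughout gives 4 signed words (2^2 = 4).
Only words starting with t1 matter:
  t1t3t2 (sign +1) contributes +[[t1, t3], t2]

[[t1, t3], t2]


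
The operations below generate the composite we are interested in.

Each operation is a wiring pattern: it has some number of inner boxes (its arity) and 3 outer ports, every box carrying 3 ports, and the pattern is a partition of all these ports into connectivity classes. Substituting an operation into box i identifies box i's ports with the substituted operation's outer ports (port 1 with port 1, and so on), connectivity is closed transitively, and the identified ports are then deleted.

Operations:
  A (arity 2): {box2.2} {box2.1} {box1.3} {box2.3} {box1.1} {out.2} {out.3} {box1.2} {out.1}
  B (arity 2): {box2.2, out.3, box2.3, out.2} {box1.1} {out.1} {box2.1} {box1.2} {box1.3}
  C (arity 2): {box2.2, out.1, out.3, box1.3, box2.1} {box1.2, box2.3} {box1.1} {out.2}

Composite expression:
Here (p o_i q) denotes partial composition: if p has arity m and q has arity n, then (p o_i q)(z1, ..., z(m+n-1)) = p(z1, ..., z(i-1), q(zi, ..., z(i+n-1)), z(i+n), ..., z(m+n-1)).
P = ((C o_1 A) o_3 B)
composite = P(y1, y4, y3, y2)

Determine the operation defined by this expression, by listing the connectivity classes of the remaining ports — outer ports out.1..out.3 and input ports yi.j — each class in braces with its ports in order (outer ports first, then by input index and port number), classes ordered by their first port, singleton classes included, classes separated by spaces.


{out.1, out.3, y2.2, y2.3} {out.2} {y1.1} {y1.2} {y1.3} {y2.1} {y3.1} {y3.2} {y3.3} {y4.1} {y4.2} {y4.3}

Reachability decides: close wires over C-identified ports.
after A, the pattern on (y1, y4) reads {out.1} {out.2} {out.3} {y1.1} {y1.2} {y1.3} {y4.1} {y4.2} {y4.3} (out.j = its outer ports)
after B, the pattern on (y3, y2) reads {out.1} {out.2, out.3, y2.2, y2.3} {y2.1} {y3.1} {y3.2} {y3.3} (out.j = its outer ports)
after C, the pattern on (y1, y4, y3, y2) reads {out.1, out.3, y2.2, y2.3} {out.2} {y1.1} {y1.2} {y1.3} {y2.1} {y3.1} {y3.2} {y3.3} {y4.1} {y4.2} {y4.3} (out.j = its outer ports)


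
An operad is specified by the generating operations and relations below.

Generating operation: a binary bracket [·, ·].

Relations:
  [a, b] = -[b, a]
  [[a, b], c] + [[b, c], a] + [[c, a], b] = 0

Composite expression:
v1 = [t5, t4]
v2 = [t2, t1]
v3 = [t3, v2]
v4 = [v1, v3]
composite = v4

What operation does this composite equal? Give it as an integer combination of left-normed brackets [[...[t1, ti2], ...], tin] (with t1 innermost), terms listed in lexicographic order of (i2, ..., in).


[[[[t1, t2], t3], t4], t5] - [[[[t1, t2], t3], t5], t4]

Expand each bracket as ab - ba; the t1-initial words give the coefficients.
Composite bracket: [[t5, t4], [t3, [t2, t1]]]
The bracket unfolds into 16 signed words via [a, b] = ab - ba (2^4 = 16).
Only words starting with t1 matter:
  word t1t2t3t4t5 has sign +1, contributing +[[[[t1, t2], t3], t4], t5]
  word t1t2t3t5t4 has sign -1, contributing -[[[[t1, t2], t3], t5], t4]


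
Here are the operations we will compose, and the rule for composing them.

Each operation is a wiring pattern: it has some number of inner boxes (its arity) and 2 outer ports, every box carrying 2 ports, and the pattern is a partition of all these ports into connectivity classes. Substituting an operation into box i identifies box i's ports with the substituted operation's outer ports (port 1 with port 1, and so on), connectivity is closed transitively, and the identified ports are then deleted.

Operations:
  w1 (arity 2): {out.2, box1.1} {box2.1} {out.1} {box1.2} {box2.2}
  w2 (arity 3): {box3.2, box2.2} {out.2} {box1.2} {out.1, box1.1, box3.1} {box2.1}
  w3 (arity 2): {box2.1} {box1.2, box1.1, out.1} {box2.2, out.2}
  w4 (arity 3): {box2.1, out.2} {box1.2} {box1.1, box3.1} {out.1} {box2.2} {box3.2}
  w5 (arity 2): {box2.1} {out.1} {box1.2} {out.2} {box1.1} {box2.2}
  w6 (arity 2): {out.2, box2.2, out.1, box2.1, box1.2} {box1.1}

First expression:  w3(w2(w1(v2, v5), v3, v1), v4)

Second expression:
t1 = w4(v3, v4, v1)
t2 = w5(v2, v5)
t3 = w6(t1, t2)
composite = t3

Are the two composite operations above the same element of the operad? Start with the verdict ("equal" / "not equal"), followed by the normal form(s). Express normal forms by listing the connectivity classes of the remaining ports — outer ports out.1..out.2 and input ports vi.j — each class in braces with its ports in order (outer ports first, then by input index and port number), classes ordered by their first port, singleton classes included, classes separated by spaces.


Normal form of the first expression: {out.1, v1.1} {out.2, v4.2} {v1.2, v3.2} {v2.1} {v2.2} {v3.1} {v4.1} {v5.1} {v5.2}
Normal form of the second expression: {out.1, out.2, v4.1} {v1.1, v3.1} {v1.2} {v2.1} {v2.2} {v3.2} {v4.2} {v5.1} {v5.2}
Different reductions; not equal.

not equal; first: {out.1, v1.1} {out.2, v4.2} {v1.2, v3.2} {v2.1} {v2.2} {v3.1} {v4.1} {v5.1} {v5.2}; second: {out.1, out.2, v4.1} {v1.1, v3.1} {v1.2} {v2.1} {v2.2} {v3.2} {v4.2} {v5.1} {v5.2}


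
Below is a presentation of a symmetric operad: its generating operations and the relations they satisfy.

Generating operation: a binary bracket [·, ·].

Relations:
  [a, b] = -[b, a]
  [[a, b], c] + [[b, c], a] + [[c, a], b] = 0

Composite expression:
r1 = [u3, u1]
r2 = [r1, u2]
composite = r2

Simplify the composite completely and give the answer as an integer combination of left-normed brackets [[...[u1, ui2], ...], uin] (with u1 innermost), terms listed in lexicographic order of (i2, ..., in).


-[[u1, u3], u2]

Antisymmetry and Jacobi reduce to u1-anchored left-normed brackets.
Composite bracket: [[u3, u1], u2]
Applying ab - ba throughout gives 4 signed words (2^2 = 4).
The u1-initial words carry the normal form:
  from u1u3u2, sign -1: term -[[u1, u3], u2]


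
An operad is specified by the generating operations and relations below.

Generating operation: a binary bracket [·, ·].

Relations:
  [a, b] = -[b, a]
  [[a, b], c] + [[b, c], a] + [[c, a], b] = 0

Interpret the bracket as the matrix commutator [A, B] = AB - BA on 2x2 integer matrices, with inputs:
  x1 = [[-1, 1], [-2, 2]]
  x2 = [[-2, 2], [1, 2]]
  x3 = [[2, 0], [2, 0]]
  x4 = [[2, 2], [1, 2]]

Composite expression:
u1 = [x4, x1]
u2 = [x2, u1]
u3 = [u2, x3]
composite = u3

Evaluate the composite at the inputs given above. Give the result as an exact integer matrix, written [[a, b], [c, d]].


[[-8, 8], [4, 8]]

[x4, x1] = [[-5, 6], [-3, 5]]
[x2, [x4, x1]] = [[-12, -4], [-22, 12]]
[[x2, [x4, x1]], x3] = [[-8, 8], [4, 8]]


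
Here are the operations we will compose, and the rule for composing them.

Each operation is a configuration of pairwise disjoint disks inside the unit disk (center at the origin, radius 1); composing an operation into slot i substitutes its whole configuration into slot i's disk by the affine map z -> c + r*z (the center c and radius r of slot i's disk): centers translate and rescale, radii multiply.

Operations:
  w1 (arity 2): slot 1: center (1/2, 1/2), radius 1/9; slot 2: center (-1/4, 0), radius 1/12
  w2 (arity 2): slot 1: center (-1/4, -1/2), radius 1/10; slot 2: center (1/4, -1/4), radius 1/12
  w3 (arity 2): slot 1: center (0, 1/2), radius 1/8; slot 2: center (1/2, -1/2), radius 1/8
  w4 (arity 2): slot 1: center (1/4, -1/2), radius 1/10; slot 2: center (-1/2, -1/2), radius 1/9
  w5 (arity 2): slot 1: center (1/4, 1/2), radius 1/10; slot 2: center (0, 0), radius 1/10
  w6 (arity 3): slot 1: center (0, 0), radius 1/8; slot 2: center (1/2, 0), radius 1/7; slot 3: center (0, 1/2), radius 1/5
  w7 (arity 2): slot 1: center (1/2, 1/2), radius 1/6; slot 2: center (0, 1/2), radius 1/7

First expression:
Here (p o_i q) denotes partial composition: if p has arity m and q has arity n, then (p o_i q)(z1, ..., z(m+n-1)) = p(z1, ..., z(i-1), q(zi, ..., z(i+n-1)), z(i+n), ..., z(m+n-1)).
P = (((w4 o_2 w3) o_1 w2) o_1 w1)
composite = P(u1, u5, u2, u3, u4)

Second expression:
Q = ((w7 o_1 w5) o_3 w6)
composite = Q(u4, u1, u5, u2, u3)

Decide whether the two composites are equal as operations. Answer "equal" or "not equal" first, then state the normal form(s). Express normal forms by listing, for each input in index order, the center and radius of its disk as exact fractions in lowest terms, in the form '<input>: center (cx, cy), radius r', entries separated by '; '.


In normal form, the first expression is u1: center (23/100, -109/200), radius 1/900; u2: center (11/40, -21/40), radius 1/120; u3: center (-1/2, -4/9), radius 1/72; u4: center (-4/9, -5/9), radius 1/72; u5: center (89/400, -11/20), radius 1/1200
In normal form, the second expression is u1: center (1/2, 1/2), radius 1/60; u2: center (1/14, 1/2), radius 1/49; u3: center (0, 4/7), radius 1/35; u4: center (13/24, 7/12), radius 1/60; u5: center (0, 1/2), radius 1/56
The normal forms differ: not equal.

not equal; the first gives u1: center (23/100, -109/200), radius 1/900; u2: center (11/40, -21/40), radius 1/120; u3: center (-1/2, -4/9), radius 1/72; u4: center (-4/9, -5/9), radius 1/72; u5: center (89/400, -11/20), radius 1/1200 and the second u1: center (1/2, 1/2), radius 1/60; u2: center (1/14, 1/2), radius 1/49; u3: center (0, 4/7), radius 1/35; u4: center (13/24, 7/12), radius 1/60; u5: center (0, 1/2), radius 1/56
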